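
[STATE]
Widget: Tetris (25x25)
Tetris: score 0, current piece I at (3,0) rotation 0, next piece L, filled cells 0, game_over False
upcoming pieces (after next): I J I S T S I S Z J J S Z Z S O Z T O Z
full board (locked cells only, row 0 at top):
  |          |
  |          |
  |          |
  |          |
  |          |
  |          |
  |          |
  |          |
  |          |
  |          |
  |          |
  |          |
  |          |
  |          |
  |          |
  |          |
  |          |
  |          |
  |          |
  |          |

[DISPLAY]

   ████   │Next:         
          │  ▒           
          │▒▒▒           
          │              
          │              
          │              
          │Score:        
          │0             
          │              
          │              
          │              
          │              
          │              
          │              
          │              
          │              
          │              
          │              
          │              
          │              
          │              
          │              
          │              
          │              
          │              


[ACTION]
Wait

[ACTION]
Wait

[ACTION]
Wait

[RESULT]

          │Next:         
          │  ▒           
          │▒▒▒           
   ████   │              
          │              
          │              
          │Score:        
          │0             
          │              
          │              
          │              
          │              
          │              
          │              
          │              
          │              
          │              
          │              
          │              
          │              
          │              
          │              
          │              
          │              
          │              


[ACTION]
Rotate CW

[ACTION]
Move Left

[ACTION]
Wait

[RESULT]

          │Next:         
          │  ▒           
          │▒▒▒           
          │              
  █       │              
  █       │              
  █       │Score:        
  █       │0             
          │              
          │              
          │              
          │              
          │              
          │              
          │              
          │              
          │              
          │              
          │              
          │              
          │              
          │              
          │              
          │              
          │              


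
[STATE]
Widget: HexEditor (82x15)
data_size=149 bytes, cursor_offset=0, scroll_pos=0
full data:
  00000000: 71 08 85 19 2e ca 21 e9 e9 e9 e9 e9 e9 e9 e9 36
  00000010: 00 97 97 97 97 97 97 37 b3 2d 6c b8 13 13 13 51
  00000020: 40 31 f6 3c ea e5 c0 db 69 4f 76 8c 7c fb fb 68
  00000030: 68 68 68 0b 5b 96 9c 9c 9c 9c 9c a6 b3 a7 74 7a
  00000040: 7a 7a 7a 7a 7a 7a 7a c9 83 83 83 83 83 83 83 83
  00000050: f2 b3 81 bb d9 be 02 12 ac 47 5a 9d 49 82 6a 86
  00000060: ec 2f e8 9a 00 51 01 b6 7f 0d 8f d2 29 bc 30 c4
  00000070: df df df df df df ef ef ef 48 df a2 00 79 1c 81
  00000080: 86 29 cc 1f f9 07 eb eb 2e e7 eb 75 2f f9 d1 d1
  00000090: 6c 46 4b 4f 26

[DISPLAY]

00000000  71 08 85 19 2e ca 21 e9  e9 e9 e9 e9 e9 e9 e9 36  |q.....!........6|    
00000010  00 97 97 97 97 97 97 37  b3 2d 6c b8 13 13 13 51  |.......7.-l....Q|    
00000020  40 31 f6 3c ea e5 c0 db  69 4f 76 8c 7c fb fb 68  |@1.<....iOv.|..h|    
00000030  68 68 68 0b 5b 96 9c 9c  9c 9c 9c a6 b3 a7 74 7a  |hhh.[.........tz|    
00000040  7a 7a 7a 7a 7a 7a 7a c9  83 83 83 83 83 83 83 83  |zzzzzzz.........|    
00000050  f2 b3 81 bb d9 be 02 12  ac 47 5a 9d 49 82 6a 86  |.........GZ.I.j.|    
00000060  ec 2f e8 9a 00 51 01 b6  7f 0d 8f d2 29 bc 30 c4  |./...Q......).0.|    
00000070  df df df df df df ef ef  ef 48 df a2 00 79 1c 81  |.........H...y..|    
00000080  86 29 cc 1f f9 07 eb eb  2e e7 eb 75 2f f9 d1 d1  |.).........u/...|    
00000090  6c 46 4b 4f 26                                    |lFKO&           |    
                                                                                  
                                                                                  
                                                                                  
                                                                                  
                                                                                  


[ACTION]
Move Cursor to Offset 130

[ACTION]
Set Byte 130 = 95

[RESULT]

00000000  71 08 85 19 2e ca 21 e9  e9 e9 e9 e9 e9 e9 e9 36  |q.....!........6|    
00000010  00 97 97 97 97 97 97 37  b3 2d 6c b8 13 13 13 51  |.......7.-l....Q|    
00000020  40 31 f6 3c ea e5 c0 db  69 4f 76 8c 7c fb fb 68  |@1.<....iOv.|..h|    
00000030  68 68 68 0b 5b 96 9c 9c  9c 9c 9c a6 b3 a7 74 7a  |hhh.[.........tz|    
00000040  7a 7a 7a 7a 7a 7a 7a c9  83 83 83 83 83 83 83 83  |zzzzzzz.........|    
00000050  f2 b3 81 bb d9 be 02 12  ac 47 5a 9d 49 82 6a 86  |.........GZ.I.j.|    
00000060  ec 2f e8 9a 00 51 01 b6  7f 0d 8f d2 29 bc 30 c4  |./...Q......).0.|    
00000070  df df df df df df ef ef  ef 48 df a2 00 79 1c 81  |.........H...y..|    
00000080  86 29 95 1f f9 07 eb eb  2e e7 eb 75 2f f9 d1 d1  |.).........u/...|    
00000090  6c 46 4b 4f 26                                    |lFKO&           |    
                                                                                  
                                                                                  
                                                                                  
                                                                                  
                                                                                  


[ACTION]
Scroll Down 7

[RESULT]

00000070  df df df df df df ef ef  ef 48 df a2 00 79 1c 81  |.........H...y..|    
00000080  86 29 95 1f f9 07 eb eb  2e e7 eb 75 2f f9 d1 d1  |.).........u/...|    
00000090  6c 46 4b 4f 26                                    |lFKO&           |    
                                                                                  
                                                                                  
                                                                                  
                                                                                  
                                                                                  
                                                                                  
                                                                                  
                                                                                  
                                                                                  
                                                                                  
                                                                                  
                                                                                  


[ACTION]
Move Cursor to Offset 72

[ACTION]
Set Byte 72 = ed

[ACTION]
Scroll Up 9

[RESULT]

00000000  71 08 85 19 2e ca 21 e9  e9 e9 e9 e9 e9 e9 e9 36  |q.....!........6|    
00000010  00 97 97 97 97 97 97 37  b3 2d 6c b8 13 13 13 51  |.......7.-l....Q|    
00000020  40 31 f6 3c ea e5 c0 db  69 4f 76 8c 7c fb fb 68  |@1.<....iOv.|..h|    
00000030  68 68 68 0b 5b 96 9c 9c  9c 9c 9c a6 b3 a7 74 7a  |hhh.[.........tz|    
00000040  7a 7a 7a 7a 7a 7a 7a c9  ED 83 83 83 83 83 83 83  |zzzzzzz.........|    
00000050  f2 b3 81 bb d9 be 02 12  ac 47 5a 9d 49 82 6a 86  |.........GZ.I.j.|    
00000060  ec 2f e8 9a 00 51 01 b6  7f 0d 8f d2 29 bc 30 c4  |./...Q......).0.|    
00000070  df df df df df df ef ef  ef 48 df a2 00 79 1c 81  |.........H...y..|    
00000080  86 29 95 1f f9 07 eb eb  2e e7 eb 75 2f f9 d1 d1  |.).........u/...|    
00000090  6c 46 4b 4f 26                                    |lFKO&           |    
                                                                                  
                                                                                  
                                                                                  
                                                                                  
                                                                                  


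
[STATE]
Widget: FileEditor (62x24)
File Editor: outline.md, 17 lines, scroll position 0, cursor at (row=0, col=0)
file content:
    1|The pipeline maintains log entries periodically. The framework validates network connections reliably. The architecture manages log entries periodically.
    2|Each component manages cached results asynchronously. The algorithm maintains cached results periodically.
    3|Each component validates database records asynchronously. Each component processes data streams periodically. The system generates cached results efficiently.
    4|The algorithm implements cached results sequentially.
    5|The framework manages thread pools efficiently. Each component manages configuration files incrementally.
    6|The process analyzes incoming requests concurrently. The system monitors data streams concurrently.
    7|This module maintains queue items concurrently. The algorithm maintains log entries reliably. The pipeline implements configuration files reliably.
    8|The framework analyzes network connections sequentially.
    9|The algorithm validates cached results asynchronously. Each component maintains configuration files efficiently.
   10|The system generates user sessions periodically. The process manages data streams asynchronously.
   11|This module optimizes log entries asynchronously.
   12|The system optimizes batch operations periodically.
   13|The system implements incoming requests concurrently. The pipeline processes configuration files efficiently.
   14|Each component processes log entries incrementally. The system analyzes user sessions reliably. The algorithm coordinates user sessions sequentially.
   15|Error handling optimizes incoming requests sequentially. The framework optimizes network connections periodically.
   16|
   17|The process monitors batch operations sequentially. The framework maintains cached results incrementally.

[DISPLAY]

█he pipeline maintains log entries periodically. The framewor▲
Each component manages cached results asynchronously. The alg█
Each component validates database records asynchronously. Eac░
The algorithm implements cached results sequentially.        ░
The framework manages thread pools efficiently. Each componen░
The process analyzes incoming requests concurrently. The syst░
This module maintains queue items concurrently. The algorithm░
The framework analyzes network connections sequentially.     ░
The algorithm validates cached results asynchronously. Each c░
The system generates user sessions periodically. The process ░
This module optimizes log entries asynchronously.            ░
The system optimizes batch operations periodically.          ░
The system implements incoming requests concurrently. The pip░
Each component processes log entries incrementally. The syste░
Error handling optimizes incoming requests sequentially. The ░
                                                             ░
The process monitors batch operations sequentially. The frame░
                                                             ░
                                                             ░
                                                             ░
                                                             ░
                                                             ░
                                                             ░
                                                             ▼


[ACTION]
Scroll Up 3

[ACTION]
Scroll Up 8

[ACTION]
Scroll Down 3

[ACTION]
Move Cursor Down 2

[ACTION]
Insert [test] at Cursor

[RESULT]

The pipeline maintains log entries periodically. The framewor▲
Each component manages cached results asynchronously. The alg█
test█ach component validates database records asynchronously.░
The algorithm implements cached results sequentially.        ░
The framework manages thread pools efficiently. Each componen░
The process analyzes incoming requests concurrently. The syst░
This module maintains queue items concurrently. The algorithm░
The framework analyzes network connections sequentially.     ░
The algorithm validates cached results asynchronously. Each c░
The system generates user sessions periodically. The process ░
This module optimizes log entries asynchronously.            ░
The system optimizes batch operations periodically.          ░
The system implements incoming requests concurrently. The pip░
Each component processes log entries incrementally. The syste░
Error handling optimizes incoming requests sequentially. The ░
                                                             ░
The process monitors batch operations sequentially. The frame░
                                                             ░
                                                             ░
                                                             ░
                                                             ░
                                                             ░
                                                             ░
                                                             ▼


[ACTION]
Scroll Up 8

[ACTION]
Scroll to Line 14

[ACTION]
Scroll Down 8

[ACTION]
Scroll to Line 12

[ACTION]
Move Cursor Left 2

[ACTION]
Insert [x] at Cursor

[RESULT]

The pipeline maintains log entries periodically. The framewor▲
Each component manages cached results asynchronously. The alg█
tex█tEach component validates database records asynchronously░
The algorithm implements cached results sequentially.        ░
The framework manages thread pools efficiently. Each componen░
The process analyzes incoming requests concurrently. The syst░
This module maintains queue items concurrently. The algorithm░
The framework analyzes network connections sequentially.     ░
The algorithm validates cached results asynchronously. Each c░
The system generates user sessions periodically. The process ░
This module optimizes log entries asynchronously.            ░
The system optimizes batch operations periodically.          ░
The system implements incoming requests concurrently. The pip░
Each component processes log entries incrementally. The syste░
Error handling optimizes incoming requests sequentially. The ░
                                                             ░
The process monitors batch operations sequentially. The frame░
                                                             ░
                                                             ░
                                                             ░
                                                             ░
                                                             ░
                                                             ░
                                                             ▼


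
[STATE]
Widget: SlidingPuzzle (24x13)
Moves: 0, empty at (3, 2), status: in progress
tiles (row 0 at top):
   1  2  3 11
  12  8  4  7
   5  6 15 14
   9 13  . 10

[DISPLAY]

┌────┬────┬────┬────┐   
│  1 │  2 │  3 │ 11 │   
├────┼────┼────┼────┤   
│ 12 │  8 │  4 │  7 │   
├────┼────┼────┼────┤   
│  5 │  6 │ 15 │ 14 │   
├────┼────┼────┼────┤   
│  9 │ 13 │    │ 10 │   
└────┴────┴────┴────┘   
Moves: 0                
                        
                        
                        


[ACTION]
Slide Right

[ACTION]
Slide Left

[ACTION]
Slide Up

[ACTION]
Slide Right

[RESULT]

┌────┬────┬────┬────┐   
│  1 │  2 │  3 │ 11 │   
├────┼────┼────┼────┤   
│ 12 │  8 │  4 │  7 │   
├────┼────┼────┼────┤   
│  5 │  6 │ 15 │ 14 │   
├────┼────┼────┼────┤   
│  9 │    │ 13 │ 10 │   
└────┴────┴────┴────┘   
Moves: 3                
                        
                        
                        


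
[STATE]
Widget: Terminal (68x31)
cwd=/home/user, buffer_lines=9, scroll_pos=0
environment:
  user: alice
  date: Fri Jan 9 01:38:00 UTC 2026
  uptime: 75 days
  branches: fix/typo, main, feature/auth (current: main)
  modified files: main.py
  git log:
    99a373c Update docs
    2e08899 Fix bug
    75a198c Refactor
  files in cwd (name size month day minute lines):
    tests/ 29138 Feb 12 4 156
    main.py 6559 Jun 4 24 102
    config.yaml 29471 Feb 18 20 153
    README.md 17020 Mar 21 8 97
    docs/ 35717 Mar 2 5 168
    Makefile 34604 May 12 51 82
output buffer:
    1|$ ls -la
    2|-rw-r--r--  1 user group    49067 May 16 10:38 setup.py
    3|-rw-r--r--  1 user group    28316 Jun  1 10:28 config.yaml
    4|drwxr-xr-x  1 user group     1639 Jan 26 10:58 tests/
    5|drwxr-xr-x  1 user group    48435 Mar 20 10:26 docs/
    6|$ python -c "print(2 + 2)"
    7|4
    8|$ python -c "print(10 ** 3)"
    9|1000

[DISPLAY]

$ ls -la                                                            
-rw-r--r--  1 user group    49067 May 16 10:38 setup.py             
-rw-r--r--  1 user group    28316 Jun  1 10:28 config.yaml          
drwxr-xr-x  1 user group     1639 Jan 26 10:58 tests/               
drwxr-xr-x  1 user group    48435 Mar 20 10:26 docs/                
$ python -c "print(2 + 2)"                                          
4                                                                   
$ python -c "print(10 ** 3)"                                        
1000                                                                
$ █                                                                 
                                                                    
                                                                    
                                                                    
                                                                    
                                                                    
                                                                    
                                                                    
                                                                    
                                                                    
                                                                    
                                                                    
                                                                    
                                                                    
                                                                    
                                                                    
                                                                    
                                                                    
                                                                    
                                                                    
                                                                    
                                                                    


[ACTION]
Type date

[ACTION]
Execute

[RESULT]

$ ls -la                                                            
-rw-r--r--  1 user group    49067 May 16 10:38 setup.py             
-rw-r--r--  1 user group    28316 Jun  1 10:28 config.yaml          
drwxr-xr-x  1 user group     1639 Jan 26 10:58 tests/               
drwxr-xr-x  1 user group    48435 Mar 20 10:26 docs/                
$ python -c "print(2 + 2)"                                          
4                                                                   
$ python -c "print(10 ** 3)"                                        
1000                                                                
$ date                                                              
Fri Jan 9 01:38:00 UTC 2026                                         
$ █                                                                 
                                                                    
                                                                    
                                                                    
                                                                    
                                                                    
                                                                    
                                                                    
                                                                    
                                                                    
                                                                    
                                                                    
                                                                    
                                                                    
                                                                    
                                                                    
                                                                    
                                                                    
                                                                    
                                                                    


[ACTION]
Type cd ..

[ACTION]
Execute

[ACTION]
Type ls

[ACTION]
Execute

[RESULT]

$ ls -la                                                            
-rw-r--r--  1 user group    49067 May 16 10:38 setup.py             
-rw-r--r--  1 user group    28316 Jun  1 10:28 config.yaml          
drwxr-xr-x  1 user group     1639 Jan 26 10:58 tests/               
drwxr-xr-x  1 user group    48435 Mar 20 10:26 docs/                
$ python -c "print(2 + 2)"                                          
4                                                                   
$ python -c "print(10 ** 3)"                                        
1000                                                                
$ date                                                              
Fri Jan 9 01:38:00 UTC 2026                                         
$ cd ..                                                             
                                                                    
$ ls                                                                
tests/  main.py  config.yaml  README.md  docs/  Makefile            
$ █                                                                 
                                                                    
                                                                    
                                                                    
                                                                    
                                                                    
                                                                    
                                                                    
                                                                    
                                                                    
                                                                    
                                                                    
                                                                    
                                                                    
                                                                    
                                                                    


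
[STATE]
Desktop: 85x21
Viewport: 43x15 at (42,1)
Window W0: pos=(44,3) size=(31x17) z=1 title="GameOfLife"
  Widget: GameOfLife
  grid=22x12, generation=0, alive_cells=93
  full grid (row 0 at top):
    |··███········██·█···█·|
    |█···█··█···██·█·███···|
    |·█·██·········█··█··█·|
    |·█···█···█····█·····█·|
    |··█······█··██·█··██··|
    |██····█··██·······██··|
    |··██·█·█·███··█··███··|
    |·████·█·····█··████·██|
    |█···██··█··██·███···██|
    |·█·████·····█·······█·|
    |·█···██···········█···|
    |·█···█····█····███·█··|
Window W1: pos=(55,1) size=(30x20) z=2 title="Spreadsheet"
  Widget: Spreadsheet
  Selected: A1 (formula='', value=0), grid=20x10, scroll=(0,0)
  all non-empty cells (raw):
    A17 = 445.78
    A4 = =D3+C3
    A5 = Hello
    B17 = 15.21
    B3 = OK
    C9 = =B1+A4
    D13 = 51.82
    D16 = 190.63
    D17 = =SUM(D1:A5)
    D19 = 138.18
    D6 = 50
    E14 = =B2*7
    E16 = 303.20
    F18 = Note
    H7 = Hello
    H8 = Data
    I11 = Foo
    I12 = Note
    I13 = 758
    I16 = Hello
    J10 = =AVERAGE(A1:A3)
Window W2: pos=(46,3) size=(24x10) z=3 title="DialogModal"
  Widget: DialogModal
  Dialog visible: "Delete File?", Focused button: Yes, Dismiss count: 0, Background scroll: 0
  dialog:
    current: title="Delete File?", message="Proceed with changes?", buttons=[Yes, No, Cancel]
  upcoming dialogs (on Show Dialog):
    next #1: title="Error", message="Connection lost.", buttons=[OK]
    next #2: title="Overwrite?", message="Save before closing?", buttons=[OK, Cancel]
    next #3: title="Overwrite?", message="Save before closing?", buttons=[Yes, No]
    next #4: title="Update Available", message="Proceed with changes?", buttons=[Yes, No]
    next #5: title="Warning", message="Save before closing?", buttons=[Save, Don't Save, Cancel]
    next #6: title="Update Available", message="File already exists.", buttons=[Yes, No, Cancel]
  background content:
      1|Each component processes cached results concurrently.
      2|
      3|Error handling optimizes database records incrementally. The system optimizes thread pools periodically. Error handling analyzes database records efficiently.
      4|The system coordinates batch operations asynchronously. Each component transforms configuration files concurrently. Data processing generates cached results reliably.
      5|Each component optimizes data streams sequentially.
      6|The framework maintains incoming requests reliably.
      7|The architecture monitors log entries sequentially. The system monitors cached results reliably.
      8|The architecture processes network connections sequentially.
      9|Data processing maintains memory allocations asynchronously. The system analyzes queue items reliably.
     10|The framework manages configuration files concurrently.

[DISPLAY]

             ┏━━━━━━━━━━━━━━━━━━━━━━━━━━━━┓
             ┃ Spreadsheet                ┃
  ┏━┏━━━━━━━━━━━━━━━━━━━━━━┓──────────────┨
  ┃ ┃ DialogModal          ┃              ┃
  ┠─┠──────────────────────┨ B       C    ┃
  ┃G┃Ea┌────────────────┐ss┃--------------┃
  ┃·┃  │  Delete File?  │  ┃     0       0┃
  ┃█┃Er│Proceed with cha│iz┃     0       0┃
  ┃·┃Th│[Yes]  No   Canc│es┃             0┃
  ┃·┃Ea└────────────────┘iz┃     0       0┃
  ┃·┃The framework maintain┃     0       0┃
  ┃█┗━━━━━━━━━━━━━━━━━━━━━━┛     0       0┃
  ┃··██·█·█·█┃  7        0       0       0┃
  ┃·████·█···┃  8        0       0       0┃
  ┃█···██··█·┃  9        0       0       0┃


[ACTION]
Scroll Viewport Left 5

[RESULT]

                  ┏━━━━━━━━━━━━━━━━━━━━━━━━
                  ┃ Spreadsheet            
       ┏━┏━━━━━━━━━━━━━━━━━━━━━━┓──────────
       ┃ ┃ DialogModal          ┃          
       ┠─┠──────────────────────┨ B       C
       ┃G┃Ea┌────────────────┐ss┃----------
       ┃·┃  │  Delete File?  │  ┃     0    
       ┃█┃Er│Proceed with cha│iz┃     0    
       ┃·┃Th│[Yes]  No   Canc│es┃          
       ┃·┃Ea└────────────────┘iz┃     0    
       ┃·┃The framework maintain┃     0    
       ┃█┗━━━━━━━━━━━━━━━━━━━━━━┛     0    
       ┃··██·█·█·█┃  7        0       0    
       ┃·████·█···┃  8        0       0    
       ┃█···██··█·┃  9        0       0    


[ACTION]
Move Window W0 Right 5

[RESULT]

                  ┏━━━━━━━━━━━━━━━━━━━━━━━━
                  ┃ Spreadsheet            
         ┏━━━━━━━━━━━━━━━━━━━━━━┓──────────
         ┃ DialogModal          ┃          
         ┠──────────────────────┨ B       C
         ┃Ea┌────────────────┐ss┃----------
         ┃  │  Delete File?  │  ┃     0    
         ┃Er│Proceed with cha│iz┃     0    
         ┃Th│[Yes]  No   Canc│es┃          
         ┃Ea└────────────────┘iz┃     0    
         ┃The framework maintain┃     0    
         ┗━━━━━━━━━━━━━━━━━━━━━━┛     0    
            ┃··██·┃  7        0       0    
            ┃·████┃  8        0       0    
            ┃█···█┃  9        0       0    


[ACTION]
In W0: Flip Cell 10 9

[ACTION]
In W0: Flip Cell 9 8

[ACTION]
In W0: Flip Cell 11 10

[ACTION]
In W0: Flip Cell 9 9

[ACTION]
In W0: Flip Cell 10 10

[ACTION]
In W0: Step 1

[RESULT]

                  ┏━━━━━━━━━━━━━━━━━━━━━━━━
                  ┃ Spreadsheet            
         ┏━━━━━━━━━━━━━━━━━━━━━━┓──────────
         ┃ DialogModal          ┃          
         ┠──────────────────────┨ B       C
         ┃Ea┌────────────────┐ss┃----------
         ┃  │  Delete File?  │  ┃     0    
         ┃Er│Proceed with cha│iz┃     0    
         ┃Th│[Yes]  No   Canc│es┃          
         ┃Ea└────────────────┘iz┃     0    
         ┃The framework maintain┃     0    
         ┗━━━━━━━━━━━━━━━━━━━━━━┛     0    
            ┃█····┃  7        0       0    
            ┃·█···┃  8        0       0    
            ┃█····┃  9        0       0    


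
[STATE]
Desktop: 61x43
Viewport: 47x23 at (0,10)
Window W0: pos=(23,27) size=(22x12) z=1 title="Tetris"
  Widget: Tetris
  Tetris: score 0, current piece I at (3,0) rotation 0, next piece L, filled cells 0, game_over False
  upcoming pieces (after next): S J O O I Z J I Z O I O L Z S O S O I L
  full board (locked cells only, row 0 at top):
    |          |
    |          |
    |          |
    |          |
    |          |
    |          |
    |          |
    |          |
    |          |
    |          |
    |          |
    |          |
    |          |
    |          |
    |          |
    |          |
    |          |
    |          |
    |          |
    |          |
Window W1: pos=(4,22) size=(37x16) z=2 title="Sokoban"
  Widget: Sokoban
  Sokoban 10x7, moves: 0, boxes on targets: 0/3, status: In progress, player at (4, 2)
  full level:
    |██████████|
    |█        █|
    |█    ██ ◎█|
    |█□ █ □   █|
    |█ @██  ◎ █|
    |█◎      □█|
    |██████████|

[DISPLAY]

                                               
                                               
                                               
                                               
                                               
                                               
                                               
                                               
                                               
                                               
                                               
                                               
    ┏━━━━━━━━━━━━━━━━━━━━━━━━━━━━━━━━━━━┓      
    ┃ Sokoban                           ┃      
    ┠───────────────────────────────────┨      
    ┃██████████                         ┃      
    ┃█        █                         ┃      
    ┃█    ██ ◎█                         ┃━━━┓  
    ┃█□ █ □   █                         ┃   ┃  
    ┃█ @██  ◎ █                         ┃───┨  
    ┃█◎      □█                         ┃   ┃  
    ┃██████████                         ┃   ┃  
    ┃Moves: 0  0/3                      ┃   ┃  


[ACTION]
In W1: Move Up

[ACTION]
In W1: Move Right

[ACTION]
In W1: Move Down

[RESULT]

                                               
                                               
                                               
                                               
                                               
                                               
                                               
                                               
                                               
                                               
                                               
                                               
    ┏━━━━━━━━━━━━━━━━━━━━━━━━━━━━━━━━━━━┓      
    ┃ Sokoban                           ┃      
    ┠───────────────────────────────────┨      
    ┃██████████                         ┃      
    ┃█        █                         ┃      
    ┃█    ██ ◎█                         ┃━━━┓  
    ┃█□ █ □   █                         ┃   ┃  
    ┃█ @██  ◎ █                         ┃───┨  
    ┃█◎      □█                         ┃   ┃  
    ┃██████████                         ┃   ┃  
    ┃Moves: 2  0/3                      ┃   ┃  


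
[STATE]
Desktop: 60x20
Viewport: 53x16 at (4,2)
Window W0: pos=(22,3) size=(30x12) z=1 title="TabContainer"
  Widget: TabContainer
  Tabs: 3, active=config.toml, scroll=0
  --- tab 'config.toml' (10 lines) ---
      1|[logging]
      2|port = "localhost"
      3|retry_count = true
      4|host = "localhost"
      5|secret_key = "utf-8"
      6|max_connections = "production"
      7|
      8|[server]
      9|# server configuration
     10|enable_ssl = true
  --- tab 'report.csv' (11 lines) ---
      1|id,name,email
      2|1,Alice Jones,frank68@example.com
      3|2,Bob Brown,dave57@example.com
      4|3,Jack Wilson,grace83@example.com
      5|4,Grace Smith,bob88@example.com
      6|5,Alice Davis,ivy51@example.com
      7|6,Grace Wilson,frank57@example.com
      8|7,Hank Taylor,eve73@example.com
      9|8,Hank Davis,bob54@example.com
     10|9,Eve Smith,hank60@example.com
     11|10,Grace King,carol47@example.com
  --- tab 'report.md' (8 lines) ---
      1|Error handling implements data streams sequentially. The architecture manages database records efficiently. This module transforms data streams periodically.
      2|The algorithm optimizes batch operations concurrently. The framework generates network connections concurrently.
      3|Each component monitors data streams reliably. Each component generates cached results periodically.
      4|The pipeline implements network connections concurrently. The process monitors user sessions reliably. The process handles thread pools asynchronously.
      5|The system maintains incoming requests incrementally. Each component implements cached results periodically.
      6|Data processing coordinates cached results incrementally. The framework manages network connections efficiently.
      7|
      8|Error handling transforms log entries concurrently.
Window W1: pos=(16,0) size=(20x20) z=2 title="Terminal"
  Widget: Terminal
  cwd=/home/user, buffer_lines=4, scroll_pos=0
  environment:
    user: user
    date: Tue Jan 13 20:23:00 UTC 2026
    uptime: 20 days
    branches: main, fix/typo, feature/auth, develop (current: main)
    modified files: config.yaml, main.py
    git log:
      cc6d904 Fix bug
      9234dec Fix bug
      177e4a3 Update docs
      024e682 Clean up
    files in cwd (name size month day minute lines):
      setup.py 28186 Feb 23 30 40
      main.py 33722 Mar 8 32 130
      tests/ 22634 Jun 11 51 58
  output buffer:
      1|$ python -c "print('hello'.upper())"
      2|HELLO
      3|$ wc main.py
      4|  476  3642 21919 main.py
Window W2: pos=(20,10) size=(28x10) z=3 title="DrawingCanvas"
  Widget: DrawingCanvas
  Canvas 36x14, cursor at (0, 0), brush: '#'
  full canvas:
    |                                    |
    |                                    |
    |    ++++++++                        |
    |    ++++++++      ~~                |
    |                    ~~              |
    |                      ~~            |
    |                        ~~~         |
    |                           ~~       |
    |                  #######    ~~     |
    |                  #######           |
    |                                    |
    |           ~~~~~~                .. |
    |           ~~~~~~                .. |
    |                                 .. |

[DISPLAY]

            ┠──────────────────┨                     
            ┃$ python -c "print┃━━━━━━━━━━━━━━━┓     
            ┃HELLO             ┃               ┃     
            ┃$ wc main.py      ┃───────────────┨     
            ┃  476  3642 21919 ┃│ report.csv │ ┃     
            ┃$ █               ┃───────────────┃     
            ┃                  ┃               ┃     
            ┃                  ┃host"          ┃     
            ┃   ┏━━━━━━━━━━━━━━━━━━━━━━━━━━┓   ┃     
            ┃   ┃ DrawingCanvas            ┃   ┃     
            ┃   ┠──────────────────────────┨   ┃     
            ┃   ┃+                         ┃tio┃     
            ┃   ┃                          ┃━━━┛     
            ┃   ┃    ++++++++              ┃         
            ┃   ┃    ++++++++      ~~      ┃         
            ┃   ┃                    ~~    ┃         


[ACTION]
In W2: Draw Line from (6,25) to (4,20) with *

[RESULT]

            ┠──────────────────┨                     
            ┃$ python -c "print┃━━━━━━━━━━━━━━━┓     
            ┃HELLO             ┃               ┃     
            ┃$ wc main.py      ┃───────────────┨     
            ┃  476  3642 21919 ┃│ report.csv │ ┃     
            ┃$ █               ┃───────────────┃     
            ┃                  ┃               ┃     
            ┃                  ┃host"          ┃     
            ┃   ┏━━━━━━━━━━━━━━━━━━━━━━━━━━┓   ┃     
            ┃   ┃ DrawingCanvas            ┃   ┃     
            ┃   ┠──────────────────────────┨   ┃     
            ┃   ┃+                         ┃tio┃     
            ┃   ┃                          ┃━━━┛     
            ┃   ┃    ++++++++              ┃         
            ┃   ┃    ++++++++      ~~      ┃         
            ┃   ┃                    **    ┃         


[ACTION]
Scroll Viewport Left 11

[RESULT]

                ┠──────────────────┨                 
                ┃$ python -c "print┃━━━━━━━━━━━━━━━┓ 
                ┃HELLO             ┃               ┃ 
                ┃$ wc main.py      ┃───────────────┨ 
                ┃  476  3642 21919 ┃│ report.csv │ ┃ 
                ┃$ █               ┃───────────────┃ 
                ┃                  ┃               ┃ 
                ┃                  ┃host"          ┃ 
                ┃   ┏━━━━━━━━━━━━━━━━━━━━━━━━━━┓   ┃ 
                ┃   ┃ DrawingCanvas            ┃   ┃ 
                ┃   ┠──────────────────────────┨   ┃ 
                ┃   ┃+                         ┃tio┃ 
                ┃   ┃                          ┃━━━┛ 
                ┃   ┃    ++++++++              ┃     
                ┃   ┃    ++++++++      ~~      ┃     
                ┃   ┃                    **    ┃     
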